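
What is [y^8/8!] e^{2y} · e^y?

6561

The EGF product rule gives c_8 = Σ_{k_1+k_2=8} C(8; k_1,k_2) · ∏ g_i(k_i), where e^{2y} gives (2)^k; e^y gives (1)^k.
g_1(k) for k = 0…8: 1, 2, 4, 8, 16, 32, 64, 128, 256.
g_2(k) for k = 0…8: 1, 1, 1, 1, 1, 1, 1, 1, 1.
c_8 = Σ_k C(8,k)·g_1(k)·g_2(8−k) = 1·1·1 + 8·2·1 + 28·4·1 + 56·8·1 + 70·16·1 + 56·32·1 + 28·64·1 + 8·128·1 + 1·256·1 = 1 + 16 + 112 + 448 + 1120 + 1792 + 1792 + 1024 + 256 = 6561.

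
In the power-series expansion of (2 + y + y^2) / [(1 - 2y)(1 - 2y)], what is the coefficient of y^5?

The denominator gives the recurrence a_n = 4a_(n−1) − 4a_(n−2) for n ≥ 3; the numerator fixes a_0 = 2, a_1 = 9, a_2 = 29.
Iterating: 2, 9, 29, 80, 204, 496, so a_5 = 496.

496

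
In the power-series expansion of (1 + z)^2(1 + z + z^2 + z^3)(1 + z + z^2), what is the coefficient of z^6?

(1 + z)^2 has coefficients 1,2,1 for degrees 0…2.
(1 + z + z^2 + z^3) has coefficients 1,1,1,1,0,0,0 for degrees 0…6.
Finally multiplying by (1 + z + z^2), the product of all factors after the first has coefficients 1,2,3,3,2,1,0 for degrees 0…6.
[z^6] = 1·0 + 2·1 + 1·2 = 4.

4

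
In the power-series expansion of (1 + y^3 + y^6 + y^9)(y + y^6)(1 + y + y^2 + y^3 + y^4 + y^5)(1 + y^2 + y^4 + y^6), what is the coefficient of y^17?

(1 + y^3 + y^6 + y^9) has coefficients 1,0,0,1,0,0,1,0,0,1 for degrees 0…9.
(y + y^6) has coefficients 0,1,0,0,0,0,1,0,0,0,0,0,0,0,0,0,0,0 for degrees 0…17.
Multiplying by (1 + y + y^2 + y^3 + y^4 + y^5) gives running coefficients 0,1,1,1,1,1,2,1,1,1,1,1,0,0,0,0,0,0 for degrees 0…17.
Finally multiplying by (1 + y^2 + y^4 + y^6), the product of all factors after the first has coefficients 0,1,1,2,2,3,4,4,5,4,5,4,4,3,2,2,1,1 for degrees 0…17.
[y^17] = 1·1 + 1·2 + 1·4 + 1·5 = 12.

12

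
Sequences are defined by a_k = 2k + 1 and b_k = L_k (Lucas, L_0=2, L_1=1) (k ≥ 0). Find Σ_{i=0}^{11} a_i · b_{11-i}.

2176

Write out a_i and b_{11-i} for i = 0,…,11 and sum the products.
Σ = 1·199 + 3·123 + 5·76 + 7·47 + 9·29 + 11·18 + 13·11 + 15·7 + 17·4 + 19·3 + 21·1 + 23·2 = 2176.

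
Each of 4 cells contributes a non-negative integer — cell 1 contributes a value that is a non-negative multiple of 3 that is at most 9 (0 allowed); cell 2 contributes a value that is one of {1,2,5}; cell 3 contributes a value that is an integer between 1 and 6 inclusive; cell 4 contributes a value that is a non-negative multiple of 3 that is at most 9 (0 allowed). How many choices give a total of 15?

21

The generating function for the choices is (1 + q^3 + q^6 + q^9)·(q + q^2 + q^5)·(q + q^2 + q^3 + q^4 + q^5 + q^6)·(1 + q^3 + q^6 + q^9); the count is [q^15].
(1 + q^3 + q^6 + q^9) has coefficients 1,0,0,1,0,0,1,0,0,1 for degrees 0…9.
(q + q^2 + q^5) has coefficients 0,1,1,0,0,1,0,0,0,0,0,0,0,0,0,0 for degrees 0…15.
Multiplying by (q + q^2 + q^3 + q^4 + q^5 + q^6) gives running coefficients 0,0,1,2,2,2,3,3,2,1,1,1,0,0,0,0 for degrees 0…15.
Finally multiplying by (1 + q^3 + q^6 + q^9), the product of all factors after the first has coefficients 0,0,1,2,2,3,5,5,5,6,6,6,6,6,5,4 for degrees 0…15.
[q^15] = 1·4 + 1·6 + 1·6 + 1·5 = 21.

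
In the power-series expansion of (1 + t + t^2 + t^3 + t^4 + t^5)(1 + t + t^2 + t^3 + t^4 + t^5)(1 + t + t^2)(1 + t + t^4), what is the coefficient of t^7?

40

(1 + t + t^2 + t^3 + t^4 + t^5) has coefficients 1,1,1,1,1,1 for degrees 0…5.
(1 + t + t^2 + t^3 + t^4 + t^5) has coefficients 1,1,1,1,1,1,0,0 for degrees 0…7.
Multiplying by (1 + t + t^2) gives running coefficients 1,2,3,3,3,3,2,1 for degrees 0…7.
Finally multiplying by (1 + t + t^4), the product of all factors after the first has coefficients 1,3,5,6,7,8,8,6 for degrees 0…7.
[t^7] = 1·6 + 1·8 + 1·8 + 1·7 + 1·6 + 1·5 = 40.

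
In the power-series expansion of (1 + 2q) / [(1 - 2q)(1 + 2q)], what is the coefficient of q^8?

256

Partial fractions give a closed form: a_n = (1)·2^n.
At n = 8: a_8 = 256.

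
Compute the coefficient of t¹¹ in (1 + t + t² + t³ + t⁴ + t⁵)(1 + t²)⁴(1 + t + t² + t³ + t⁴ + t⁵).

60

(1 + t + t² + t³ + t⁴ + t⁵) has coefficients 1,1,1,1,1,1 for degrees 0…5.
(1 + t²)⁴ has coefficients 1,0,4,0,6,0,4,0,1,0,0,0 for degrees 0…11.
Finally multiplying by (1 + t + t² + t³ + t⁴ + t⁵), the product of all factors after the first has coefficients 1,1,5,5,11,11,14,14,11,11,5,5 for degrees 0…11.
[t¹¹] = 1·5 + 1·5 + 1·11 + 1·11 + 1·14 + 1·14 = 60.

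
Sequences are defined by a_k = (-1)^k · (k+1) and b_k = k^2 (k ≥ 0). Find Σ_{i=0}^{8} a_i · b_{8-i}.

20

Write out a_i and b_{8-i} for i = 0,…,8 and sum the products.
Σ = 1·64 − 2·49 + 3·36 − 4·25 + 5·16 − 6·9 + 7·4 − 8·1 + 9·0 = 20.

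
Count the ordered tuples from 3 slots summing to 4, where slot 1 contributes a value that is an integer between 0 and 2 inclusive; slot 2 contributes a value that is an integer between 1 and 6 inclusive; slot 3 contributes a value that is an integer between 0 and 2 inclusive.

8

The generating function for the choices is (1 + y + y²)·(y + y² + y³ + y⁴ + y⁵ + y⁶)·(1 + y + y²); the count is [y⁴].
(1 + y + y²) has coefficients 1,1,1 for degrees 0…2.
(y + y² + y³ + y⁴ + y⁵ + y⁶) has coefficients 0,1,1,1,1 for degrees 0…4.
Finally multiplying by (1 + y + y²), the product of all factors after the first has coefficients 0,1,2,3,3 for degrees 0…4.
[y⁴] = 1·3 + 1·3 + 1·2 = 8.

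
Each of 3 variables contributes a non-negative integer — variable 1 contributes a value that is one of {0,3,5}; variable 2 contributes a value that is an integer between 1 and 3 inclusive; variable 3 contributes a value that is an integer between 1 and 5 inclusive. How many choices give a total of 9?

6

The generating function for the choices is (1 + y^3 + y^5)·(y + y^2 + y^3)·(y + y^2 + y^3 + y^4 + y^5); the count is [y^9].
(1 + y^3 + y^5) has coefficients 1,0,0,1,0,1 for degrees 0…5.
(y + y^2 + y^3) has coefficients 0,1,1,1,0,0,0,0,0,0 for degrees 0…9.
Finally multiplying by (y + y^2 + y^3 + y^4 + y^5), the product of all factors after the first has coefficients 0,0,1,2,3,3,3,2,1,0 for degrees 0…9.
[y^9] = 1·0 + 1·3 + 1·3 = 6.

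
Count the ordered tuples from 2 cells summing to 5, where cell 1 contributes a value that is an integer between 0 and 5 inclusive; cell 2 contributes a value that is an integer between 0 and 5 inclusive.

6

The generating function for the choices is (1 + y + y² + y³ + y⁴ + y⁵)·(1 + y + y² + y³ + y⁴ + y⁵); the count is [y⁵].
(1 + y + y² + y³ + y⁴ + y⁵) has coefficients 1,1,1,1,1,1 for degrees 0…5.
(1 + y + y² + y³ + y⁴ + y⁵) has coefficients 1,1,1,1,1,1 for degrees 0…5.
[y⁵] = 1·1 + 1·1 + 1·1 + 1·1 + 1·1 + 1·1 = 6.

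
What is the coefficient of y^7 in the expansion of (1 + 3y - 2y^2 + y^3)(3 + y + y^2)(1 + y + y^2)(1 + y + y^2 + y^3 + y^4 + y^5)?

29

(1 + 3y - 2y^2 + y^3) has coefficients 1,3,-2,1 for degrees 0…3.
(3 + y + y^2) has coefficients 3,1,1,0,0,0,0,0 for degrees 0…7.
Multiplying by (1 + y + y^2) gives running coefficients 3,4,5,2,1,0,0,0 for degrees 0…7.
Finally multiplying by (1 + y + y^2 + y^3 + y^4 + y^5), the product of all factors after the first has coefficients 3,7,12,14,15,15,12,8 for degrees 0…7.
[y^7] = 1·8 + 3·12 − 2·15 + 1·15 = 29.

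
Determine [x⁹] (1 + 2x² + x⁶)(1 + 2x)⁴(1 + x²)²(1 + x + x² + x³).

637

(1 + 2x² + x⁶) has coefficients 1,0,2,0,0,0,1 for degrees 0…6.
(1 + 2x)⁴ has coefficients 1,8,24,32,16,0,0,0,0,0 for degrees 0…9.
Multiplying by (1 + x²)² gives running coefficients 1,8,26,48,65,72,56,32,16,0 for degrees 0…9.
Finally multiplying by (1 + x + x² + x³), the product of all factors after the first has coefficients 1,9,35,83,147,211,241,225,176,104 for degrees 0…9.
[x⁹] = 1·104 + 2·225 + 1·83 = 637.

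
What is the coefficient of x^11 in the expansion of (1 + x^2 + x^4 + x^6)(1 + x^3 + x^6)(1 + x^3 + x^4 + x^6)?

(1 + x^2 + x^4 + x^6) has coefficients 1,0,1,0,1,0,1 for degrees 0…6.
(1 + x^3 + x^6) has coefficients 1,0,0,1,0,0,1,0,0,0,0,0 for degrees 0…11.
Finally multiplying by (1 + x^3 + x^4 + x^6), the product of all factors after the first has coefficients 1,0,0,2,1,0,3,1,0,2,1,0 for degrees 0…11.
[x^11] = 1·0 + 1·2 + 1·1 + 1·0 = 3.

3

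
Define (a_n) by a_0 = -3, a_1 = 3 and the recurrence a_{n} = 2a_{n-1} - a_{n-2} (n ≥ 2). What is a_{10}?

The ordinary generating function has denominator 1 - 2z + z^2.
Iterating the recurrence: a_0,…,a_{10} = -3, 3, 9, 15, 21, 27, 33, 39, 45, 51, 57.

57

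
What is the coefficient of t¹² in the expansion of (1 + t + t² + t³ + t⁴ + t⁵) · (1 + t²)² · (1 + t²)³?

(1 + t + t² + t³ + t⁴ + t⁵) has coefficients 1,1,1,1,1,1 for degrees 0…5.
(1 + t²)² has coefficients 1,0,2,0,1,0,0,0,0,0,0,0,0 for degrees 0…12.
Finally multiplying by (1 + t²)³, the product of all factors after the first has coefficients 1,0,5,0,10,0,10,0,5,0,1,0,0 for degrees 0…12.
[t¹²] = 1·0 + 1·0 + 1·1 + 1·0 + 1·5 + 1·0 = 6.

6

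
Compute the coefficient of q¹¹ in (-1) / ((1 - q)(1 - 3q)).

Partial fractions give a closed form: a_n = (1/2)·1^n + (-3/2)·3^n.
At n = 11: a_11 = -265720.

-265720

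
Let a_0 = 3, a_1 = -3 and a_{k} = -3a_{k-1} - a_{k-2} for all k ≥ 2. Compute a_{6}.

The ordinary generating function has denominator 1 + 3z + z^2.
Iterating the recurrence: a_0,…,a_{6} = 3, -3, 6, -15, 39, -102, 267.

267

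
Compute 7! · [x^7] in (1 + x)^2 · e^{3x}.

The EGF product rule gives c_7 = Σ_{k_1+k_2=7} C(7; k_1,k_2) · ∏ g_i(k_i), where (1+x)^2 gives the falling factorial (2)_k; e^{3x} gives (3)^k.
g_1(k) for k = 0…7: 1, 2, 2, 0, 0, 0, 0, 0.
g_2(k) for k = 0…7: 1, 3, 9, 27, 81, 243, 729, 2187.
c_7 = Σ_k C(7,k)·g_1(k)·g_2(7−k) = 1·1·2187 + 7·2·729 + 21·2·243 = 2187 + 10206 + 10206 = 22599.

22599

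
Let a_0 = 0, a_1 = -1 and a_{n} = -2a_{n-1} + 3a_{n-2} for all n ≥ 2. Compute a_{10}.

The ordinary generating function has denominator 1 + 2q - 3q^2.
Iterating the recurrence: a_0,…,a_{10} = 0, -1, 2, -7, 20, -61, 182, -547, 1640, -4921, 14762.

14762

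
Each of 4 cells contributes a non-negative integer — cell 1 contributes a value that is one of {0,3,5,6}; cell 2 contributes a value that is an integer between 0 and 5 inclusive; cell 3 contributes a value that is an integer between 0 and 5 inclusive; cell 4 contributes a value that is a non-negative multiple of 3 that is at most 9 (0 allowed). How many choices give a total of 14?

45

The generating function for the choices is (1 + t³ + t⁵ + t⁶)·(1 + t + t² + t³ + t⁴ + t⁵)·(1 + t + t² + t³ + t⁴ + t⁵)·(1 + t³ + t⁶ + t⁹); the count is [t¹⁴].
(1 + t³ + t⁵ + t⁶) has coefficients 1,0,0,1,0,1,1 for degrees 0…6.
(1 + t + t² + t³ + t⁴ + t⁵) has coefficients 1,1,1,1,1,1,0,0,0,0,0,0,0,0,0 for degrees 0…14.
Multiplying by (1 + t + t² + t³ + t⁴ + t⁵) gives running coefficients 1,2,3,4,5,6,5,4,3,2,1,0,0,0,0 for degrees 0…14.
Finally multiplying by (1 + t³ + t⁶ + t⁹), the product of all factors after the first has coefficients 1,2,3,5,7,9,10,11,12,12,12,12,11,10,9 for degrees 0…14.
[t¹⁴] = 1·9 + 1·12 + 1·12 + 1·12 = 45.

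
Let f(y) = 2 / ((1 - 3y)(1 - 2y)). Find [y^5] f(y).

The denominator gives the recurrence a_n = 5a_(n−1) − 6a_(n−2) for n ≥ 2; the numerator fixes a_0 = 2, a_1 = 10.
Iterating: 2, 10, 38, 130, 422, 1330, so a_5 = 1330.

1330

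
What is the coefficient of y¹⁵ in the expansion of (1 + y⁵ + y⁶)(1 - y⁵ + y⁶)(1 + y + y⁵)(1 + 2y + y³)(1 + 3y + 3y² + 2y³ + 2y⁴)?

19

(1 + y⁵ + y⁶) has coefficients 1,0,0,0,0,1,1 for degrees 0…6.
(1 - y⁵ + y⁶) has coefficients 1,0,0,0,0,-1,1,0,0,0,0,0,0,0,0,0 for degrees 0…15.
Multiplying by (1 + y + y⁵) gives running coefficients 1,1,0,0,0,0,0,1,0,0,-1,1,0,0,0,0 for degrees 0…15.
Multiplying by (1 + 2y + y³) gives running coefficients 1,3,2,1,1,0,0,1,2,0,0,-1,2,-1,1,0 for degrees 0…15.
Finally multiplying by (1 + 3y + 3y² + 2y³ + 2y⁴), the product of all factors after the first has coefficients 1,6,14,18,18,16,9,5,7,9,8,5,3,2,2,2 for degrees 0…15.
[y¹⁵] = 1·2 + 1·8 + 1·9 = 19.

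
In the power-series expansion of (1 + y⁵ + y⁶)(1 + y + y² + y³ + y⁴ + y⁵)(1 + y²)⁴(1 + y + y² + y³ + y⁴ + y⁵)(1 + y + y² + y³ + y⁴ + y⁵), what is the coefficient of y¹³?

(1 + y⁵ + y⁶) has coefficients 1,0,0,0,0,1,1 for degrees 0…6.
(1 + y + y² + y³ + y⁴ + y⁵) has coefficients 1,1,1,1,1,1,0,0,0,0,0,0,0,0 for degrees 0…13.
Multiplying by (1 + y²)⁴ gives running coefficients 1,1,5,5,11,11,14,14,11,11,5,5,1,1 for degrees 0…13.
Multiplying by (1 + y + y² + y³ + y⁴ + y⁵) gives running coefficients 1,2,7,12,23,34,47,60,66,72,66,60,47,34 for degrees 0…13.
Finally multiplying by (1 + y + y² + y³ + y⁴ + y⁵), the product of all factors after the first has coefficients 1,3,10,22,45,79,125,183,242,302,345,371,371,345 for degrees 0…13.
[y¹³] = 1·345 + 1·242 + 1·183 = 770.

770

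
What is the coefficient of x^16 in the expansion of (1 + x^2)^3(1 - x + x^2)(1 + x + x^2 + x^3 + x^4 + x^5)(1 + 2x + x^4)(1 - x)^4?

(1 + x^2)^3 has coefficients 1,0,3,0,3,0,1 for degrees 0…6.
(1 - x + x^2) has coefficients 1,-1,1,0,0,0,0,0,0,0,0,0,0,0,0,0,0 for degrees 0…16.
Multiplying by (1 + x + x^2 + x^3 + x^4 + x^5) gives running coefficients 1,0,1,1,1,1,0,1,0,0,0,0,0,0,0,0,0 for degrees 0…16.
Multiplying by (1 + 2x + x^4) gives running coefficients 1,2,1,3,4,3,3,2,3,1,0,1,0,0,0,0,0 for degrees 0…16.
Finally multiplying by (1 - x)^4, the product of all factors after the first has coefficients 1,-2,-1,7,-9,3,4,-5,5,-8,9,-3,-5,7,-4,1,0 for degrees 0…16.
[x^16] = 1·0 + 3·(-4) + 3·(-5) + 1·9 = -18.

-18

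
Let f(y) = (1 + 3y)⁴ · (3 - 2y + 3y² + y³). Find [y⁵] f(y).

216

(1 + 3y)⁴ has coefficients 1,12,54,108,81 for degrees 0…4.
(3 - 2y + 3y² + y³) has coefficients 3,-2,3,1,0,0 for degrees 0…5.
[y⁵] = 1·0 + 12·0 + 54·1 + 108·3 + 81·(-2) = 216.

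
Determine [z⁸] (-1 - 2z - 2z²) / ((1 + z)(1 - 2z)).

-427

The denominator gives the recurrence a_n = a_(n−1) + 2a_(n−2) for n ≥ 3; the numerator fixes a_0 = -1, a_1 = -3, a_2 = -7.
Iterating: -1, -3, -7, -13, -27, -53, -107, -213, -427, so a_8 = -427.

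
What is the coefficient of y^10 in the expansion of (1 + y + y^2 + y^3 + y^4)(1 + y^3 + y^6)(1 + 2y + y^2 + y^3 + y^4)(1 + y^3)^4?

(1 + y + y^2 + y^3 + y^4) has coefficients 1,1,1,1,1 for degrees 0…4.
(1 + y^3 + y^6) has coefficients 1,0,0,1,0,0,1,0,0,0,0 for degrees 0…10.
Multiplying by (1 + 2y + y^2 + y^3 + y^4) gives running coefficients 1,2,1,2,3,1,2,3,1,1,1 for degrees 0…10.
Finally multiplying by (1 + y^3)^4, the product of all factors after the first has coefficients 1,2,1,6,11,5,16,27,11,25,39 for degrees 0…10.
[y^10] = 1·39 + 1·25 + 1·11 + 1·27 + 1·16 = 118.

118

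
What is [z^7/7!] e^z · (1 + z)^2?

57

The EGF product rule gives c_7 = Σ_{k_1+k_2=7} C(7; k_1,k_2) · ∏ g_i(k_i), where e^z gives (1)^k; (1+z)^2 gives the falling factorial (2)_k.
g_1(k) for k = 0…7: 1, 1, 1, 1, 1, 1, 1, 1.
g_2(k) for k = 0…7: 1, 2, 2, 0, 0, 0, 0, 0.
c_7 = Σ_k C(7,k)·g_1(k)·g_2(7−k) = 21·1·2 + 7·1·2 + 1·1·1 = 42 + 14 + 1 = 57.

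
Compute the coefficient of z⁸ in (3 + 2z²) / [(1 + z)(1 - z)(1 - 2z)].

1193

Partial fractions give a closed form: a_n = (5/6)·(-1)^n + (-5/2)·1^n + (14/3)·2^n.
At n = 8: a_8 = 1193.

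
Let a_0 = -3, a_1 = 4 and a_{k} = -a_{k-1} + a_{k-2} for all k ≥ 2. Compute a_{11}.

The ordinary generating function has denominator 1 + t - t^2.
Iterating the recurrence: a_0,…,a_{11} = -3, 4, -7, 11, -18, 29, -47, 76, -123, 199, -322, 521.

521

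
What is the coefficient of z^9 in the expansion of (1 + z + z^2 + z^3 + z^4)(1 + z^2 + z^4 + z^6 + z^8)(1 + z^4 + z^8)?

5

(1 + z + z^2 + z^3 + z^4) has coefficients 1,1,1,1,1 for degrees 0…4.
(1 + z^2 + z^4 + z^6 + z^8) has coefficients 1,0,1,0,1,0,1,0,1,0 for degrees 0…9.
Finally multiplying by (1 + z^4 + z^8), the product of all factors after the first has coefficients 1,0,1,0,2,0,2,0,3,0 for degrees 0…9.
[z^9] = 1·0 + 1·3 + 1·0 + 1·2 + 1·0 = 5.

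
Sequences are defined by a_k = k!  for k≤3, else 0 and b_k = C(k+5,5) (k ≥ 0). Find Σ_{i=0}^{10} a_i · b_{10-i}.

Write out a_i and b_{10-i} for i = 0,…,10 and sum the products.
Σ = 1·3003 + 1·2002 + 2·1287 + 6·792 + 0·462 + 0·252 + 0·126 + 0·56 + 0·21 + 0·6 + 0·1 = 12331.

12331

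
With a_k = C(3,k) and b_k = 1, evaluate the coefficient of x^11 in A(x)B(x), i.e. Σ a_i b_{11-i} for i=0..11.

This is [x^11] in the product of the two ordinary generating functions.
Σ = 1·1 + 3·1 + 3·1 + 1·1 + 0·1 + 0·1 + 0·1 + 0·1 + 0·1 + 0·1 + 0·1 + 0·1 = 8.

8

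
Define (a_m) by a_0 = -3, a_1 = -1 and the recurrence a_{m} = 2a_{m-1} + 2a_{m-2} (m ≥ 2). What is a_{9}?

-7824

The ordinary generating function has denominator 1 - 2t - 2t^2.
Iterating the recurrence: a_0,…,a_{9} = -3, -1, -8, -18, -52, -140, -384, -1048, -2864, -7824.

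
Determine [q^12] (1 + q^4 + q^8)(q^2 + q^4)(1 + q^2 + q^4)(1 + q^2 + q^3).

6

(1 + q^4 + q^8) has coefficients 1,0,0,0,1,0,0,0,1 for degrees 0…8.
(q^2 + q^4) has coefficients 0,0,1,0,1,0,0,0,0,0,0,0,0 for degrees 0…12.
Multiplying by (1 + q^2 + q^4) gives running coefficients 0,0,1,0,2,0,2,0,1,0,0,0,0 for degrees 0…12.
Finally multiplying by (1 + q^2 + q^3), the product of all factors after the first has coefficients 0,0,1,0,3,1,4,2,3,2,1,1,0 for degrees 0…12.
[q^12] = 1·0 + 1·3 + 1·3 = 6.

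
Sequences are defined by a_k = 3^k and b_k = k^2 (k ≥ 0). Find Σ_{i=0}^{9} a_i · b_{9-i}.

The convolution is the t^9 coefficient of A(t)B(t).
Σ = 1·81 + 3·64 + 9·49 + 27·36 + 81·25 + 243·16 + 729·9 + 2187·4 + 6561·1 + 19683·0 = 29469.

29469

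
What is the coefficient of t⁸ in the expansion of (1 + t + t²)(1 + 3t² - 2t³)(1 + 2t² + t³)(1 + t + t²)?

(1 + t + t²) has coefficients 1,1,1 for degrees 0…2.
(1 + 3t² - 2t³) has coefficients 1,0,3,-2,0,0,0,0,0 for degrees 0…8.
Multiplying by (1 + 2t² + t³) gives running coefficients 1,0,5,-1,6,-1,-2,0,0 for degrees 0…8.
Finally multiplying by (1 + t + t²), the product of all factors after the first has coefficients 1,1,6,4,10,4,3,-3,-2 for degrees 0…8.
[t⁸] = 1·(-2) + 1·(-3) + 1·3 = -2.

-2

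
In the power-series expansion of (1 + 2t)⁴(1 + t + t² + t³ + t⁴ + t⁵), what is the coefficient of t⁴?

81

(1 + 2t)⁴ has coefficients 1,8,24,32,16 for degrees 0…4.
(1 + t + t² + t³ + t⁴ + t⁵) has coefficients 1,1,1,1,1 for degrees 0…4.
[t⁴] = 1·1 + 8·1 + 24·1 + 32·1 + 16·1 = 81.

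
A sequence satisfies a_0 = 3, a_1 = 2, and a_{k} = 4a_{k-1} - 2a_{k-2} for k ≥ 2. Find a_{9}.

The ordinary generating function has denominator 1 - 4x + 2x^2.
Iterating the recurrence: a_0,…,a_{9} = 3, 2, 2, 4, 12, 40, 136, 464, 1584, 5408.

5408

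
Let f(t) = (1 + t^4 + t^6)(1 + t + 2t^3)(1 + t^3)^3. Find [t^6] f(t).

10

(1 + t^4 + t^6) has coefficients 1,0,0,0,1,0,1 for degrees 0…6.
(1 + t + 2t^3) has coefficients 1,1,0,2,0,0,0 for degrees 0…6.
Finally multiplying by (1 + t^3)^3, the product of all factors after the first has coefficients 1,1,0,5,3,0,9 for degrees 0…6.
[t^6] = 1·9 + 1·0 + 1·1 = 10.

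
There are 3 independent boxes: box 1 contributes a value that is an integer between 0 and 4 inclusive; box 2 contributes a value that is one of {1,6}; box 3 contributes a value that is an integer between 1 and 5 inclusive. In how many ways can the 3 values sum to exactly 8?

The generating function for the choices is (1 + x + x^2 + x^3 + x^4)·(x + x^6)·(x + x^2 + x^3 + x^4 + x^5); the count is [x^8].
(1 + x + x^2 + x^3 + x^4) has coefficients 1,1,1,1,1 for degrees 0…4.
(x + x^6) has coefficients 0,1,0,0,0,0,1,0,0 for degrees 0…8.
Finally multiplying by (x + x^2 + x^3 + x^4 + x^5), the product of all factors after the first has coefficients 0,0,1,1,1,1,1,1,1 for degrees 0…8.
[x^8] = 1·1 + 1·1 + 1·1 + 1·1 + 1·1 = 5.

5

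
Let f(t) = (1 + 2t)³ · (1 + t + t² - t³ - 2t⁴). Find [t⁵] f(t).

(1 + 2t)³ has coefficients 1,6,12,8 for degrees 0…3.
(1 + t + t² - t³ - 2t⁴) has coefficients 1,1,1,-1,-2,0 for degrees 0…5.
[t⁵] = 1·0 + 6·(-2) + 12·(-1) + 8·1 = -16.

-16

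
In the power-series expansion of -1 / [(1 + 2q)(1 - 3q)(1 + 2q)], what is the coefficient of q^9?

-4915

The denominator gives the recurrence a_n = −a_(n−1) + 8a_(n−2) + 12a_(n−3) for n ≥ 3; the numerator fixes a_0 = -1, a_1 = 1, a_2 = -9.
Iterating: -1, 1, -9, 5, -65, -3, -457, -347, -3345, -4915, so a_9 = -4915.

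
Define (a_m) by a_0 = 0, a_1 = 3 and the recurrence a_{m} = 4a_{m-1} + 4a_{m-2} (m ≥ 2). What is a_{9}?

The ordinary generating function has denominator 1 - 4t - 4t^2.
Iterating the recurrence: a_0,…,a_{9} = 0, 3, 12, 60, 288, 1392, 6720, 32448, 156672, 756480.

756480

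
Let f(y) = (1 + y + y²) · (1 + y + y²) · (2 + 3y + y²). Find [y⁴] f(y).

(1 + y + y²) has coefficients 1,1,1 for degrees 0…2.
(1 + y + y²) has coefficients 1,1,1,0,0 for degrees 0…4.
Finally multiplying by (2 + 3y + y²), the product of all factors after the first has coefficients 2,5,6,4,1 for degrees 0…4.
[y⁴] = 1·1 + 1·4 + 1·6 = 11.

11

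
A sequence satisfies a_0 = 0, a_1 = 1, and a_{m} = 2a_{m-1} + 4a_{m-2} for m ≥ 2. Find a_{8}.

2688

The ordinary generating function has denominator 1 - 2y - 4y^2.
Iterating the recurrence: a_0,…,a_{8} = 0, 1, 2, 8, 24, 80, 256, 832, 2688.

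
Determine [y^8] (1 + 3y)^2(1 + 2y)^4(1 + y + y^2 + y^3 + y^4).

(1 + 3y)^2 has coefficients 1,6,9 for degrees 0…2.
(1 + 2y)^4 has coefficients 1,8,24,32,16,0,0,0,0 for degrees 0…8.
Finally multiplying by (1 + y + y^2 + y^3 + y^4), the product of all factors after the first has coefficients 1,9,33,65,81,80,72,48,16 for degrees 0…8.
[y^8] = 1·16 + 6·48 + 9·72 = 952.

952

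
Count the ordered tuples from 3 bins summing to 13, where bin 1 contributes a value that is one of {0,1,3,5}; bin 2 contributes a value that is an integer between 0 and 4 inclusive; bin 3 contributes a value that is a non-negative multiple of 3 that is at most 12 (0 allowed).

The generating function for the choices is (1 + y + y^3 + y^5)·(1 + y + y^2 + y^3 + y^4)·(1 + y^3 + y^6 + y^9 + y^12); the count is [y^13].
(1 + y + y^3 + y^5) has coefficients 1,1,0,1,0,1 for degrees 0…5.
(1 + y + y^2 + y^3 + y^4) has coefficients 1,1,1,1,1,0,0,0,0,0,0,0,0,0 for degrees 0…13.
Finally multiplying by (1 + y^3 + y^6 + y^9 + y^12), the product of all factors after the first has coefficients 1,1,1,2,2,1,2,2,1,2,2,1,2,2 for degrees 0…13.
[y^13] = 1·2 + 1·2 + 1·2 + 1·1 = 7.

7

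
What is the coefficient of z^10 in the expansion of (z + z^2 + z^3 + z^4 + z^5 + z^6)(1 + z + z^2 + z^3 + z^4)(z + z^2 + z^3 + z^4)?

(z + z^2 + z^3 + z^4 + z^5 + z^6) has coefficients 0,1,1,1,1,1,1 for degrees 0…6.
(1 + z + z^2 + z^3 + z^4) has coefficients 1,1,1,1,1,0,0,0,0,0,0 for degrees 0…10.
Finally multiplying by (z + z^2 + z^3 + z^4), the product of all factors after the first has coefficients 0,1,2,3,4,4,3,2,1,0,0 for degrees 0…10.
[z^10] = 1·0 + 1·1 + 1·2 + 1·3 + 1·4 + 1·4 = 14.

14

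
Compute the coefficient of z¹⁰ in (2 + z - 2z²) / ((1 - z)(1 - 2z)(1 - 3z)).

552774

Partial fractions give a closed form: a_n = (1/2)·1^n + (-8)·2^n + (19/2)·3^n.
At n = 10: a_10 = 552774.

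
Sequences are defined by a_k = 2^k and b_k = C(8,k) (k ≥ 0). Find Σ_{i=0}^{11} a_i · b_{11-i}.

52488

This is [x^11] in the product of the two ordinary generating functions.
Σ = 1·0 + 2·0 + 4·0 + 8·1 + 16·8 + 32·28 + 64·56 + 128·70 + 256·56 + 512·28 + 1024·8 + 2048·1 = 52488.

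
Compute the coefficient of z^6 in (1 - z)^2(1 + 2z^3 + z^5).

-2

(1 - z)^2 has coefficients 1,-2,1 for degrees 0…2.
(1 + 2z^3 + z^5) has coefficients 1,0,0,2,0,1,0 for degrees 0…6.
[z^6] = 1·0 − 2·1 + 1·0 = -2.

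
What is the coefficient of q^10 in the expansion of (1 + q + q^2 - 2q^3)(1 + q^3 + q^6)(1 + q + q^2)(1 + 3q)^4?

242

(1 + q + q^2 - 2q^3) has coefficients 1,1,1,-2 for degrees 0…3.
(1 + q^3 + q^6) has coefficients 1,0,0,1,0,0,1,0,0,0,0 for degrees 0…10.
Multiplying by (1 + q + q^2) gives running coefficients 1,1,1,1,1,1,1,1,1,0,0 for degrees 0…10.
Finally multiplying by (1 + 3q)^4, the product of all factors after the first has coefficients 1,13,67,175,256,256,256,256,256,255,243 for degrees 0…10.
[q^10] = 1·243 + 1·255 + 1·256 − 2·256 = 242.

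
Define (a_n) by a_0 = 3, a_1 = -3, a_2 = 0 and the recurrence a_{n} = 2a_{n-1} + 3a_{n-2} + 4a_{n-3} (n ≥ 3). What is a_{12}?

The ordinary generating function has denominator 1 - 2x - 3x^2 - 4x^3.
Iterating the recurrence: a_0,…,a_{12} = 3, -3, 0, 3, -6, -3, -12, -57, -162, -543, -1800, -5877, -19326.

-19326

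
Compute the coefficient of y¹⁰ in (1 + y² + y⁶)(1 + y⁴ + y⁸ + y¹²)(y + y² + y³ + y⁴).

(1 + y² + y⁶) has coefficients 1,0,1,0,0,0,1 for degrees 0…6.
(1 + y⁴ + y⁸ + y¹²) has coefficients 1,0,0,0,1,0,0,0,1,0,0 for degrees 0…10.
Finally multiplying by (y + y² + y³ + y⁴), the product of all factors after the first has coefficients 0,1,1,1,1,1,1,1,1,1,1 for degrees 0…10.
[y¹⁰] = 1·1 + 1·1 + 1·1 = 3.

3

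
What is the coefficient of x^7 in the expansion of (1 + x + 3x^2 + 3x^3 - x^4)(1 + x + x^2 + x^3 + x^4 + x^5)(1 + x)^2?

(1 + x + 3x^2 + 3x^3 - x^4) has coefficients 1,1,3,3,-1 for degrees 0…4.
(1 + x + x^2 + x^3 + x^4 + x^5) has coefficients 1,1,1,1,1,1,0,0 for degrees 0…7.
Finally multiplying by (1 + x)^2, the product of all factors after the first has coefficients 1,3,4,4,4,4,3,1 for degrees 0…7.
[x^7] = 1·1 + 1·3 + 3·4 + 3·4 − 1·4 = 24.

24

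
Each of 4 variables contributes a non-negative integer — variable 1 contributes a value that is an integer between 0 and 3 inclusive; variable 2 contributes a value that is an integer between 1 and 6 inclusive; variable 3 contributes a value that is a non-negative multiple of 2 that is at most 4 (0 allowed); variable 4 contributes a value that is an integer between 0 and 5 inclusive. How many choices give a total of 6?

31

The generating function for the choices is (1 + t + t² + t³)·(t + t² + t³ + t⁴ + t⁵ + t⁶)·(1 + t² + t⁴)·(1 + t + t² + t³ + t⁴ + t⁵); the count is [t⁶].
(1 + t + t² + t³) has coefficients 1,1,1,1 for degrees 0…3.
(t + t² + t³ + t⁴ + t⁵ + t⁶) has coefficients 0,1,1,1,1,1,1 for degrees 0…6.
Multiplying by (1 + t² + t⁴) gives running coefficients 0,1,1,2,2,3,3 for degrees 0…6.
Finally multiplying by (1 + t + t² + t³ + t⁴ + t⁵), the product of all factors after the first has coefficients 0,1,2,4,6,9,12 for degrees 0…6.
[t⁶] = 1·12 + 1·9 + 1·6 + 1·4 = 31.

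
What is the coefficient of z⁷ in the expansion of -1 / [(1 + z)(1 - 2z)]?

Partial fractions give a closed form: a_n = (-1/3)·(-1)^n + (-2/3)·2^n.
At n = 7: a_7 = -85.

-85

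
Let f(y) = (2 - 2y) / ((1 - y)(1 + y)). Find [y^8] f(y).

2

Partial fractions give a closed form: a_n = (2)·(-1)^n.
At n = 8: a_8 = 2.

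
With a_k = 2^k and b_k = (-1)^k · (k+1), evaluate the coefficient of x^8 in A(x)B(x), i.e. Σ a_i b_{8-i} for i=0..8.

This is [x^8] in the product of the two ordinary generating functions.
Σ = 1·9 + 2·(-8) + 4·7 + 8·(-6) + 16·5 + 32·(-4) + 64·3 + 128·(-2) + 256·1 = 117.

117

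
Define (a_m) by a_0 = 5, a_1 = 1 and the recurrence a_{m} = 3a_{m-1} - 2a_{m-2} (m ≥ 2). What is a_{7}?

The ordinary generating function has denominator 1 - 3z + 2z^2.
Iterating the recurrence: a_0,…,a_{7} = 5, 1, -7, -23, -55, -119, -247, -503.

-503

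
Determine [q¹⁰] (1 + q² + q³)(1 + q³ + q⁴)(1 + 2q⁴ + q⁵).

(1 + q² + q³) has coefficients 1,0,1,1 for degrees 0…3.
(1 + q³ + q⁴) has coefficients 1,0,0,1,1,0,0,0,0,0,0 for degrees 0…10.
Finally multiplying by (1 + 2q⁴ + q⁵), the product of all factors after the first has coefficients 1,0,0,1,3,1,0,2,3,1,0 for degrees 0…10.
[q¹⁰] = 1·0 + 1·3 + 1·2 = 5.

5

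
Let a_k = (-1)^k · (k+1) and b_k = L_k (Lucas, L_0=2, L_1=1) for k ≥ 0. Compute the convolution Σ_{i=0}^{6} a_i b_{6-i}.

24

This is [x^6] in the product of the two ordinary generating functions.
Σ = 1·18 − 2·11 + 3·7 − 4·4 + 5·3 − 6·1 + 7·2 = 24.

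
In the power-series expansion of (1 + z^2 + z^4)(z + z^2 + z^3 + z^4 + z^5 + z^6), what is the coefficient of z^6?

(1 + z^2 + z^4) has coefficients 1,0,1,0,1 for degrees 0…4.
(z + z^2 + z^3 + z^4 + z^5 + z^6) has coefficients 0,1,1,1,1,1,1 for degrees 0…6.
[z^6] = 1·1 + 1·1 + 1·1 = 3.

3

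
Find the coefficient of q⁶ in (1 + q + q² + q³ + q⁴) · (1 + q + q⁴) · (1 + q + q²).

(1 + q + q² + q³ + q⁴) has coefficients 1,1,1,1,1 for degrees 0…4.
(1 + q + q⁴) has coefficients 1,1,0,0,1,0,0 for degrees 0…6.
Finally multiplying by (1 + q + q²), the product of all factors after the first has coefficients 1,2,2,1,1,1,1 for degrees 0…6.
[q⁶] = 1·1 + 1·1 + 1·1 + 1·1 + 1·2 = 6.

6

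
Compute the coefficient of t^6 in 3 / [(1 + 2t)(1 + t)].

381

Partial fractions give a closed form: a_n = (6)·(-2)^n + (-3)·(-1)^n.
At n = 6: a_6 = 381.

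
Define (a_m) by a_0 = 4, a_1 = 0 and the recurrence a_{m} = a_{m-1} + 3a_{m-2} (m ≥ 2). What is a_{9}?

2604

The ordinary generating function has denominator 1 - t - 3t^2.
Iterating the recurrence: a_0,…,a_{9} = 4, 0, 12, 12, 48, 84, 228, 480, 1164, 2604.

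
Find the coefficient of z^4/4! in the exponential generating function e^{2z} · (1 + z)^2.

128

The EGF product rule gives c_4 = Σ_{k_1+k_2=4} C(4; k_1,k_2) · ∏ g_i(k_i), where e^{2z} gives (2)^k; (1+z)^2 gives the falling factorial (2)_k.
g_1(k) for k = 0…4: 1, 2, 4, 8, 16.
g_2(k) for k = 0…4: 1, 2, 2, 0, 0.
c_4 = Σ_k C(4,k)·g_1(k)·g_2(4−k) = 6·4·2 + 4·8·2 + 1·16·1 = 48 + 64 + 16 = 128.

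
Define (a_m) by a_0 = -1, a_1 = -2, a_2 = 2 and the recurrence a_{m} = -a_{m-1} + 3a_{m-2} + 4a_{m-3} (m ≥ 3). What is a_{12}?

The ordinary generating function has denominator 1 + t - 3t^2 - 4t^3.
Iterating the recurrence: a_0,…,a_{12} = -1, -2, 2, -12, 10, -38, 20, -94, 2, -204, -166, -438, -876.

-876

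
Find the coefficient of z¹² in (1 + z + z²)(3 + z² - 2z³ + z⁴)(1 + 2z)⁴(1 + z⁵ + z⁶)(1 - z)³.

215

(1 + z + z²) has coefficients 1,1,1 for degrees 0…2.
(3 + z² - 2z³ + z⁴) has coefficients 3,0,1,-2,1,0,0,0,0,0,0,0,0 for degrees 0…12.
Multiplying by (1 + 2z)⁴ gives running coefficients 3,24,73,102,57,-8,-24,0,16,0,0,0,0 for degrees 0…12.
Multiplying by (1 + z⁵ + z⁶) gives running coefficients 3,24,73,102,57,-5,3,97,191,159,49,-32,-24 for degrees 0…12.
Finally multiplying by (1 - z)³, the product of all factors after the first has coefficients 3,15,10,-48,-54,57,87,16,-86,-126,48,107,60 for degrees 0…12.
[z¹²] = 1·60 + 1·107 + 1·48 = 215.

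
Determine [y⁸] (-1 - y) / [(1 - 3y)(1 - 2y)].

-25476

The denominator gives the recurrence a_n = 5a_(n−1) − 6a_(n−2) for n ≥ 3; the numerator fixes a_0 = -1, a_1 = -6, a_2 = -24.
Iterating: -1, -6, -24, -84, -276, -876, -2724, -8364, -25476, so a_8 = -25476.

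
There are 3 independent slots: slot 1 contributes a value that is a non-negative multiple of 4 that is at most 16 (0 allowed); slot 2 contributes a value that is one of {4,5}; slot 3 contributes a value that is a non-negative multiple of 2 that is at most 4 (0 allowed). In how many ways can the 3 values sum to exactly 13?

The generating function for the choices is (1 + t^4 + t^8 + t^12 + t^16)·(t^4 + t^5)·(1 + t^2 + t^4); the count is [t^13].
(1 + t^4 + t^8 + t^12 + t^16) has coefficients 1,0,0,0,1,0,0,0,1,0,0,0,1,0 for degrees 0…13.
(t^4 + t^5) has coefficients 0,0,0,0,1,1,0,0,0,0,0,0,0,0 for degrees 0…13.
Finally multiplying by (1 + t^2 + t^4), the product of all factors after the first has coefficients 0,0,0,0,1,1,1,1,1,1,0,0,0,0 for degrees 0…13.
[t^13] = 1·0 + 1·1 + 1·1 + 1·0 = 2.

2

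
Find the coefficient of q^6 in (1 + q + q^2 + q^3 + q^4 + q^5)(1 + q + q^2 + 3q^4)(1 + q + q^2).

(1 + q + q^2 + q^3 + q^4 + q^5) has coefficients 1,1,1,1,1,1 for degrees 0…5.
(1 + q + q^2 + 3q^4) has coefficients 1,1,1,0,3,0,0 for degrees 0…6.
Finally multiplying by (1 + q + q^2), the product of all factors after the first has coefficients 1,2,3,2,4,3,3 for degrees 0…6.
[q^6] = 1·3 + 1·3 + 1·4 + 1·2 + 1·3 + 1·2 = 17.

17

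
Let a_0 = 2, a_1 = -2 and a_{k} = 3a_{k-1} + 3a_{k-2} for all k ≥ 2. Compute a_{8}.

-3888

The ordinary generating function has denominator 1 - 3t - 3t^2.
Iterating the recurrence: a_0,…,a_{8} = 2, -2, 0, -6, -18, -72, -270, -1026, -3888.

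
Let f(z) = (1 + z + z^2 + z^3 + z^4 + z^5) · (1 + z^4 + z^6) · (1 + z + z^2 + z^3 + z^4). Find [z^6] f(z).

8

(1 + z + z^2 + z^3 + z^4 + z^5) has coefficients 1,1,1,1,1,1 for degrees 0…5.
(1 + z^4 + z^6) has coefficients 1,0,0,0,1,0,1 for degrees 0…6.
Finally multiplying by (1 + z + z^2 + z^3 + z^4), the product of all factors after the first has coefficients 1,1,1,1,2,1,2 for degrees 0…6.
[z^6] = 1·2 + 1·1 + 1·2 + 1·1 + 1·1 + 1·1 = 8.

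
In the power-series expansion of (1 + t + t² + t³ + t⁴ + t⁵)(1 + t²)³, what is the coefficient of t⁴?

(1 + t + t² + t³ + t⁴ + t⁵) has coefficients 1,1,1,1,1 for degrees 0…4.
(1 + t²)³ has coefficients 1,0,3,0,3 for degrees 0…4.
[t⁴] = 1·3 + 1·0 + 1·3 + 1·0 + 1·1 = 7.

7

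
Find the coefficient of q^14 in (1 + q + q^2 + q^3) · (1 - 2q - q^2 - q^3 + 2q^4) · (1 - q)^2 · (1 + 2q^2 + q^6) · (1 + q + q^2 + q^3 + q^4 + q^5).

(1 + q + q^2 + q^3) has coefficients 1,1,1,1 for degrees 0…3.
(1 - 2q - q^2 - q^3 + 2q^4) has coefficients 1,-2,-1,-1,2,0,0,0,0,0,0,0,0,0,0 for degrees 0…14.
Multiplying by (1 - q)^2 gives running coefficients 1,-4,4,-1,3,-5,2,0,0,0,0,0,0,0,0 for degrees 0…14.
Multiplying by (1 + 2q^2 + q^6) gives running coefficients 1,-4,6,-9,11,-7,9,-14,8,-1,3,-5,2,0,0 for degrees 0…14.
Finally multiplying by (1 + q + q^2 + q^3 + q^4 + q^5), the product of all factors after the first has coefficients 1,-3,3,-6,5,-2,6,-4,-2,6,-2,0,-7,7,-1 for degrees 0…14.
[q^14] = 1·(-1) + 1·7 + 1·(-7) + 1·0 = -1.

-1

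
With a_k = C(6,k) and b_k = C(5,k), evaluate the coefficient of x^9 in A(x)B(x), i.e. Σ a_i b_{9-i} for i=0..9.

55

The convolution is the x^9 coefficient of A(x)B(x).
Σ = 1·0 + 6·0 + 15·0 + 20·0 + 15·1 + 6·5 + 1·10 + 0·10 + 0·5 + 0·1 = 55.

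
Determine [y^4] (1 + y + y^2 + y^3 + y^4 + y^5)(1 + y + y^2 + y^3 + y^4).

5

(1 + y + y^2 + y^3 + y^4 + y^5) has coefficients 1,1,1,1,1 for degrees 0…4.
(1 + y + y^2 + y^3 + y^4) has coefficients 1,1,1,1,1 for degrees 0…4.
[y^4] = 1·1 + 1·1 + 1·1 + 1·1 + 1·1 = 5.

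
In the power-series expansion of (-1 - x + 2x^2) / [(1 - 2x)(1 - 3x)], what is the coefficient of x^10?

-194782

The denominator gives the recurrence a_n = 5a_(n−1) − 6a_(n−2) for n ≥ 3; the numerator fixes a_0 = -1, a_1 = -6, a_2 = -22.
Iterating: -1, -6, -22, -74, -238, -746, -2302, -7034, -21358, -64586, -194782, so a_10 = -194782.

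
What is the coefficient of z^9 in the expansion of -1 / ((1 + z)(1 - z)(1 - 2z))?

Partial fractions give a closed form: a_n = (-1/6)·(-1)^n + (1/2)·1^n + (-4/3)·2^n.
At n = 9: a_9 = -682.

-682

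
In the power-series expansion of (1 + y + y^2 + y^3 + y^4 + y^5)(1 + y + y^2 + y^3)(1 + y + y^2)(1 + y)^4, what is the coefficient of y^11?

55

(1 + y + y^2 + y^3 + y^4 + y^5) has coefficients 1,1,1,1,1,1 for degrees 0…5.
(1 + y + y^2 + y^3) has coefficients 1,1,1,1,0,0,0,0,0,0,0,0 for degrees 0…11.
Multiplying by (1 + y + y^2) gives running coefficients 1,2,3,3,2,1,0,0,0,0,0,0 for degrees 0…11.
Finally multiplying by (1 + y)^4, the product of all factors after the first has coefficients 1,6,17,31,41,41,31,17,6,1,0,0 for degrees 0…11.
[y^11] = 1·0 + 1·0 + 1·1 + 1·6 + 1·17 + 1·31 = 55.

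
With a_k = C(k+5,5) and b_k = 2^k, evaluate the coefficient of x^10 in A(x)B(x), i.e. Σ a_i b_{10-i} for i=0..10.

58651

Write out a_i and b_{10-i} for i = 0,…,10 and sum the products.
Σ = 1·1024 + 6·512 + 21·256 + 56·128 + 126·64 + 252·32 + 462·16 + 792·8 + 1287·4 + 2002·2 + 3003·1 = 58651.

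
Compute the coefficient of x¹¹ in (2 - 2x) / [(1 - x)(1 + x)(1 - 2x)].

2730

Partial fractions give a closed form: a_n = (2/3)·(-1)^n + (4/3)·2^n.
At n = 11: a_11 = 2730.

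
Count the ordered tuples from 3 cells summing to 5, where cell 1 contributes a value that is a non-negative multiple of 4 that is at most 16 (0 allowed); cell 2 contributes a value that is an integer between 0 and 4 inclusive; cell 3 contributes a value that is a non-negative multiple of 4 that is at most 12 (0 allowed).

2

The generating function for the choices is (1 + x^4 + x^8 + x^12 + x^16)·(1 + x + x^2 + x^3 + x^4)·(1 + x^4 + x^8 + x^12); the count is [x^5].
(1 + x^4 + x^8 + x^12 + x^16) has coefficients 1,0,0,0,1,0 for degrees 0…5.
(1 + x + x^2 + x^3 + x^4) has coefficients 1,1,1,1,1,0 for degrees 0…5.
Finally multiplying by (1 + x^4 + x^8 + x^12), the product of all factors after the first has coefficients 1,1,1,1,2,1 for degrees 0…5.
[x^5] = 1·1 + 1·1 = 2.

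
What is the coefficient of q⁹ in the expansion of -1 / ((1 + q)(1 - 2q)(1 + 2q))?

341

Partial fractions give a closed form: a_n = (1/3)·(-1)^n + (-1/3)·2^n + (-1)·(-2)^n.
At n = 9: a_9 = 341.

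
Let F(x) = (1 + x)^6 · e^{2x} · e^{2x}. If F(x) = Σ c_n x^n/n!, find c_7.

The EGF product rule gives c_7 = Σ_{k_1+k_2+k_3=7} C(7; k_1,k_2,k_3) · ∏ g_i(k_i), where (1+x)^6 gives the falling factorial (6)_k; e^{2x} gives (2)^k; e^{2x} gives (2)^k.
g_1(k) for k = 0…7: 1, 6, 30, 120, 360, 720, 720, 0.
g_2(k) for k = 0…7: 1, 2, 4, 8, 16, 32, 64, 128.
g_3(k) for k = 0…7: 1, 2, 4, 8, 16, 32, 64, 128.
First combine the last two factors: h(k) = Σ_j C(k,j)·g_2(j)·g_3(k−j) for k = 0…7: 1, 4, 16, 64, 256, 1024, 4096, 16384.
c_7 = Σ_k C(7,k)·g_1(k)·h(7−k) = 1·1·16384 + 7·6·4096 + 21·30·1024 + 35·120·256 + 35·360·64 + 21·720·16 + 7·720·4 = 16384 + 172032 + 645120 + 1075200 + 806400 + 241920 + 20160 = 2977216.

2977216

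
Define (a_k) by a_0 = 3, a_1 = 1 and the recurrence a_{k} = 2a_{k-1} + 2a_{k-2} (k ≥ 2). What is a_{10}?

21376

The ordinary generating function has denominator 1 - 2t - 2t^2.
Iterating the recurrence: a_0,…,a_{10} = 3, 1, 8, 18, 52, 140, 384, 1048, 2864, 7824, 21376.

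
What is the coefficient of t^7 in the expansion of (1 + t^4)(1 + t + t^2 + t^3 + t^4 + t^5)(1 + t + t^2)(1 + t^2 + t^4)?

12

(1 + t^4) has coefficients 1,0,0,0,1 for degrees 0…4.
(1 + t + t^2 + t^3 + t^4 + t^5) has coefficients 1,1,1,1,1,1,0,0 for degrees 0…7.
Multiplying by (1 + t + t^2) gives running coefficients 1,2,3,3,3,3,2,1 for degrees 0…7.
Finally multiplying by (1 + t^2 + t^4), the product of all factors after the first has coefficients 1,2,4,5,7,8,8,7 for degrees 0…7.
[t^7] = 1·7 + 1·5 = 12.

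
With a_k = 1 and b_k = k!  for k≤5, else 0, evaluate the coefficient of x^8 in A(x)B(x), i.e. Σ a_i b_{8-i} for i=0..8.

154

Write out a_i and b_{8-i} for i = 0,…,8 and sum the products.
Σ = 1·0 + 1·0 + 1·0 + 1·120 + 1·24 + 1·6 + 1·2 + 1·1 + 1·1 = 154.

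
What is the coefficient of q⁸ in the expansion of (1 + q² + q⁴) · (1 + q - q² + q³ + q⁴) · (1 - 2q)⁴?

(1 + q² + q⁴) has coefficients 1,0,1,0,1 for degrees 0…4.
(1 + q - q² + q³ + q⁴) has coefficients 1,1,-1,1,1,0,0,0,0 for degrees 0…8.
Finally multiplying by (1 - 2q)⁴, the product of all factors after the first has coefficients 1,-7,15,1,-47,64,-24,-16,16 for degrees 0…8.
[q⁸] = 1·16 + 1·(-24) + 1·(-47) = -55.

-55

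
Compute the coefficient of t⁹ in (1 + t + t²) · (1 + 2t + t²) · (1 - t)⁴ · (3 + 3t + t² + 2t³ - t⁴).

-3

(1 + t + t²) has coefficients 1,1,1 for degrees 0…2.
(1 + 2t + t²) has coefficients 1,2,1,0,0,0,0,0,0,0 for degrees 0…9.
Multiplying by (1 - t)⁴ gives running coefficients 1,-2,-1,4,-1,-2,1,0,0,0 for degrees 0…9.
Finally multiplying by (3 + 3t + t² + 2t³ - t⁴), the product of all factors after the first has coefficients 3,-3,-8,9,3,-5,5,-5,-2,4 for degrees 0…9.
[t⁹] = 1·4 + 1·(-2) + 1·(-5) = -3.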